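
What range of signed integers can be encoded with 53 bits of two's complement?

For 53-bit two's complement:
Minimum: -2^52 = -4503599627370496
Maximum: 2^52 - 1 = 4503599627370495



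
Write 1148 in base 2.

Using repeated division by 2:
1148 ÷ 2 = 574 remainder 0
574 ÷ 2 = 287 remainder 0
287 ÷ 2 = 143 remainder 1
143 ÷ 2 = 71 remainder 1
71 ÷ 2 = 35 remainder 1
35 ÷ 2 = 17 remainder 1
17 ÷ 2 = 8 remainder 1
8 ÷ 2 = 4 remainder 0
4 ÷ 2 = 2 remainder 0
2 ÷ 2 = 1 remainder 0
1 ÷ 2 = 0 remainder 1
Reading remainders bottom to top: 10001111100



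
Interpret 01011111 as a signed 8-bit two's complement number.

Binary: 01011111
Sign bit: 0 (non-negative)
Read directly as an unsigned value:
01011111 = 64 + 16 + 8 + 4 + 2 + 1 = 95
Value: 95



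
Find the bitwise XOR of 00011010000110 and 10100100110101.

XOR: 1 when bits differ
  00011010000110
^ 10100100110101
----------------
  10111110110011
Decimal: 1670 ^ 10549 = 12211



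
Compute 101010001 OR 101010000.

OR: 1 when either bit is 1
  101010001
| 101010000
-----------
  101010001
Decimal: 337 | 336 = 337



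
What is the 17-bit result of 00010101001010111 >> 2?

Original: 00010101001010111 (decimal 10839)
Shift right by 2 positions
Drop the 2 low bits; fill with zeros on the left
Result: 00000101010010101 (decimal 2709)
Equivalent: 10839 >> 2 = 10839 ÷ 2^2 = 2709



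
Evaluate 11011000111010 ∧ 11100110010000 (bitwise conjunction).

AND: 1 only when both bits are 1
  11011000111010
& 11100110010000
----------------
  11000000010000
Decimal: 13882 & 14736 = 12304



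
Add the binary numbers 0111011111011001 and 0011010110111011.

Add column by column from the right: bit + bit + carry-in; write the sum mod 2, carry 1 when the sum is 2 or 3.
carry:  1110111111110110
        0111011111011001
+       0011010110111011
------------------------
       01010110110010100
(the carry out of the leftmost column, 0, becomes the leading bit)
Decimal check:
  0111011111011001 = 16384 + 8192 + 4096 + 1024 + 512 + 256 + 128 + 64 + 16 + 8 + 1 = 30681
  0011010110111011 = 8192 + 4096 + 1024 + 256 + 128 + 32 + 16 + 8 + 2 + 1 = 13755
  30681 + 13755 = 44436, and 01010110110010100 = 32768 + 8192 + 2048 + 1024 + 256 + 128 + 16 + 4 = 44436 ✓



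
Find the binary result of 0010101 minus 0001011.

Method 1 - Direct subtraction (column by column from the right: bit − bit − borrow-in; if negative, add 2 and borrow 1 from the next column):
borrow: 0010100
        0010101
-       0001011
---------------
        0001010

Method 2 - Add two's complement:
Two's complement of 0001011: invert → 1110100, add 1 → 1110101
  0010101
+ 1110101
---------
 10001010  (end carry out of the top bit = 1)
Discarding the end carry: 0001010
Decimal check:
  0010101 = 16 + 4 + 1 = 21
  0001011 = 8 + 2 + 1 = 11
  21 - 11 = 10, and 0001010 = 8 + 2 = 10 ✓



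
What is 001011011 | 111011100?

OR: 1 when either bit is 1
  001011011
| 111011100
-----------
  111011111
Decimal: 91 | 476 = 479



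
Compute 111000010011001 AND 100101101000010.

AND: 1 only when both bits are 1
  111000010011001
& 100101101000010
-----------------
  100000000000000
Decimal: 28825 & 19266 = 16384



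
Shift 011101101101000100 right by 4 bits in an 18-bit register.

Original: 011101101101000100 (decimal 121668)
Shift right by 4 positions
Drop the 4 low bits; fill with zeros on the left
Result: 000001110110110100 (decimal 7604)
Equivalent: 121668 >> 4 = 121668 ÷ 2^4 = 7604



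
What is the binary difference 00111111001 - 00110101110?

Method 1 - Direct subtraction (column by column from the right: bit − bit − borrow-in; if negative, add 2 and borrow 1 from the next column):
borrow: 00000011100
        00111111001
-       00110101110
-------------------
        00001001011

Method 2 - Add two's complement:
Two's complement of 00110101110: invert → 11001010001, add 1 → 11001010010
  00111111001
+ 11001010010
-------------
 100001001011  (end carry out of the top bit = 1)
Discarding the end carry: 00001001011
Decimal check:
  00111111001 = 256 + 128 + 64 + 32 + 16 + 8 + 1 = 505
  00110101110 = 256 + 128 + 32 + 8 + 4 + 2 = 430
  505 - 430 = 75, and 00001001011 = 64 + 8 + 2 + 1 = 75 ✓



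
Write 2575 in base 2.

Using repeated division by 2:
2575 ÷ 2 = 1287 remainder 1
1287 ÷ 2 = 643 remainder 1
643 ÷ 2 = 321 remainder 1
321 ÷ 2 = 160 remainder 1
160 ÷ 2 = 80 remainder 0
80 ÷ 2 = 40 remainder 0
40 ÷ 2 = 20 remainder 0
20 ÷ 2 = 10 remainder 0
10 ÷ 2 = 5 remainder 0
5 ÷ 2 = 2 remainder 1
2 ÷ 2 = 1 remainder 0
1 ÷ 2 = 0 remainder 1
Reading remainders bottom to top: 101000001111



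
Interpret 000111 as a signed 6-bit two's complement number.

Binary: 000111
Sign bit: 0 (non-negative)
Read directly as an unsigned value:
000111 = 4 + 2 + 1 = 7
Value: 7



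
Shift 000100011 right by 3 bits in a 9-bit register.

Original: 000100011 (decimal 35)
Shift right by 3 positions
Drop the 3 low bits; fill with zeros on the left
Result: 000000100 (decimal 4)
Equivalent: 35 >> 3 = 35 ÷ 2^3 = 4



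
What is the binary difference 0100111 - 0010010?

Method 1 - Direct subtraction (column by column from the right: bit − bit − borrow-in; if negative, add 2 and borrow 1 from the next column):
borrow: 0100000
        0100111
-       0010010
---------------
        0010101

Method 2 - Add two's complement:
Two's complement of 0010010: invert → 1101101, add 1 → 1101110
  0100111
+ 1101110
---------
 10010101  (end carry out of the top bit = 1)
Discarding the end carry: 0010101
Decimal check:
  0100111 = 32 + 4 + 2 + 1 = 39
  0010010 = 16 + 2 = 18
  39 - 18 = 21, and 0010101 = 16 + 4 + 1 = 21 ✓



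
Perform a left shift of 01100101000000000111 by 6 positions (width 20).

Original: 01100101000000000111 (decimal 413703)
Shift left by 6 positions
Append 6 zeros on the right and drop the 6 high bits that overflow the 20-bit width
Result: 01000000000111000000 (decimal 262592)
Equivalent: 413703 << 6 = 413703 × 2^6 = 26476992, truncated to 20 bits = 262592



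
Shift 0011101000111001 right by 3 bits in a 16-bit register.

Original: 0011101000111001 (decimal 14905)
Shift right by 3 positions
Drop the 3 low bits; fill with zeros on the left
Result: 0000011101000111 (decimal 1863)
Equivalent: 14905 >> 3 = 14905 ÷ 2^3 = 1863



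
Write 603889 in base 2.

Using repeated division by 2:
603889 ÷ 2 = 301944 remainder 1
301944 ÷ 2 = 150972 remainder 0
150972 ÷ 2 = 75486 remainder 0
75486 ÷ 2 = 37743 remainder 0
37743 ÷ 2 = 18871 remainder 1
18871 ÷ 2 = 9435 remainder 1
9435 ÷ 2 = 4717 remainder 1
4717 ÷ 2 = 2358 remainder 1
2358 ÷ 2 = 1179 remainder 0
1179 ÷ 2 = 589 remainder 1
589 ÷ 2 = 294 remainder 1
294 ÷ 2 = 147 remainder 0
147 ÷ 2 = 73 remainder 1
73 ÷ 2 = 36 remainder 1
36 ÷ 2 = 18 remainder 0
18 ÷ 2 = 9 remainder 0
9 ÷ 2 = 4 remainder 1
4 ÷ 2 = 2 remainder 0
2 ÷ 2 = 1 remainder 0
1 ÷ 2 = 0 remainder 1
Reading remainders bottom to top: 10010011011011110001



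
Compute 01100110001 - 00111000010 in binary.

Method 1 - Direct subtraction (column by column from the right: bit − bit − borrow-in; if negative, add 2 and borrow 1 from the next column):
borrow: 01110011100
        01100110001
-       00111000010
-------------------
        00101101111

Method 2 - Add two's complement:
Two's complement of 00111000010: invert → 11000111101, add 1 → 11000111110
  01100110001
+ 11000111110
-------------
 100101101111  (end carry out of the top bit = 1)
Discarding the end carry: 00101101111
Decimal check:
  01100110001 = 512 + 256 + 32 + 16 + 1 = 817
  00111000010 = 256 + 128 + 64 + 2 = 450
  817 - 450 = 367, and 00101101111 = 256 + 64 + 32 + 8 + 4 + 2 + 1 = 367 ✓



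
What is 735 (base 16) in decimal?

Expand by place value (powers of 16):
735 = 7 × 16^2 + 3 × 16^1 + 5 × 16^0
= 7 × 256 + 3 × 16 + 5 × 1
= 1792 + 48 + 5
= 1845



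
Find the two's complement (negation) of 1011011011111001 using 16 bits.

Original (sign bit 1, negative): 1011011011111001
Step 1 - Invert all bits: 0100100100000110
Step 2 - Add 1: 0100100100000111
Verification: 1011011011111001 + 0100100100000111 = 10000000000000000; discarding the end carry (carry out of the top bit) leaves the 16-bit value 0000000000000000, as required for x + (-x)



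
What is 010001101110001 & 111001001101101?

AND: 1 only when both bits are 1
  010001101110001
& 111001001101101
-----------------
  010001001100001
Decimal: 9073 & 29293 = 8801



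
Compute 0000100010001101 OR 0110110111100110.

OR: 1 when either bit is 1
  0000100010001101
| 0110110111100110
------------------
  0110110111101111
Decimal: 2189 | 28134 = 28143



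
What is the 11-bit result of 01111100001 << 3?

Original: 01111100001 (decimal 993)
Shift left by 3 positions
Append 3 zeros on the right and drop the 3 high bits that overflow the 11-bit width
Result: 11100001000 (decimal 1800)
Equivalent: 993 << 3 = 993 × 2^3 = 7944, truncated to 11 bits = 1800



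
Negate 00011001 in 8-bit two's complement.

Original: 00011001
Step 1 - Invert all bits: 11100110
Step 2 - Add 1: 11100111
Verification: 00011001 + 11100111 = 100000000; discarding the end carry (carry out of the top bit) leaves the 8-bit value 00000000, as required for x + (-x)



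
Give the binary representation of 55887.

Using repeated division by 2:
55887 ÷ 2 = 27943 remainder 1
27943 ÷ 2 = 13971 remainder 1
13971 ÷ 2 = 6985 remainder 1
6985 ÷ 2 = 3492 remainder 1
3492 ÷ 2 = 1746 remainder 0
1746 ÷ 2 = 873 remainder 0
873 ÷ 2 = 436 remainder 1
436 ÷ 2 = 218 remainder 0
218 ÷ 2 = 109 remainder 0
109 ÷ 2 = 54 remainder 1
54 ÷ 2 = 27 remainder 0
27 ÷ 2 = 13 remainder 1
13 ÷ 2 = 6 remainder 1
6 ÷ 2 = 3 remainder 0
3 ÷ 2 = 1 remainder 1
1 ÷ 2 = 0 remainder 1
Reading remainders bottom to top: 1101101001001111



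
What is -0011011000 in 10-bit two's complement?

Original: 0011011000
Step 1 - Invert all bits: 1100100111
Step 2 - Add 1: 1100101000
Verification: 0011011000 + 1100101000 = 10000000000; discarding the end carry (carry out of the top bit) leaves the 10-bit value 0000000000, as required for x + (-x)



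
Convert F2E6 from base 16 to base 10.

Expand by place value (powers of 16):
Digit values: F = 15, E = 14
F2E6 = 15 × 16^3 + 2 × 16^2 + 14 × 16^1 + 6 × 16^0
= 15 × 4096 + 2 × 256 + 14 × 16 + 6 × 1
= 61440 + 512 + 224 + 6
= 62182



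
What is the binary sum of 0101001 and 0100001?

Add column by column from the right: bit + bit + carry-in; write the sum mod 2, carry 1 when the sum is 2 or 3.
carry:  1000010
        0101001
+       0100001
---------------
       01001010
(the carry out of the leftmost column, 0, becomes the leading bit)
Decimal check:
  0101001 = 32 + 8 + 1 = 41
  0100001 = 32 + 1 = 33
  41 + 33 = 74, and 01001010 = 64 + 8 + 2 = 74 ✓



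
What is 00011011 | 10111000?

OR: 1 when either bit is 1
  00011011
| 10111000
----------
  10111011
Decimal: 27 | 184 = 187



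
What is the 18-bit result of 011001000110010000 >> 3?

Original: 011001000110010000 (decimal 102800)
Shift right by 3 positions
Drop the 3 low bits; fill with zeros on the left
Result: 000011001000110010 (decimal 12850)
Equivalent: 102800 >> 3 = 102800 ÷ 2^3 = 12850



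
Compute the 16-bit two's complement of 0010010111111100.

Original: 0010010111111100
Step 1 - Invert all bits: 1101101000000011
Step 2 - Add 1: 1101101000000100
Verification: 0010010111111100 + 1101101000000100 = 10000000000000000; discarding the end carry (carry out of the top bit) leaves the 16-bit value 0000000000000000, as required for x + (-x)



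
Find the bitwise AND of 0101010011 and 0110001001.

AND: 1 only when both bits are 1
  0101010011
& 0110001001
------------
  0100000001
Decimal: 339 & 393 = 257



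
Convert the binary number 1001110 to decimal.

Sum of powers of 2 for each 1-bit:
2^1 + 2^2 + 2^3 + 2^6
= 2 + 4 + 8 + 64
= 78



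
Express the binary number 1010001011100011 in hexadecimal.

Group into 4-bit nibbles from right:
  1010 = A
  0010 = 2
  1110 = E
  0011 = 3
Result: A2E3



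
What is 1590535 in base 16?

Using repeated division by 16 (digits 10–15 are A–F):
1590535 ÷ 16 = 99408 remainder 7
99408 ÷ 16 = 6213 remainder 0
6213 ÷ 16 = 388 remainder 5
388 ÷ 16 = 24 remainder 4
24 ÷ 16 = 1 remainder 8
1 ÷ 16 = 0 remainder 1
Reading remainders bottom to top: 184507



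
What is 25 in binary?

Using repeated division by 2:
25 ÷ 2 = 12 remainder 1
12 ÷ 2 = 6 remainder 0
6 ÷ 2 = 3 remainder 0
3 ÷ 2 = 1 remainder 1
1 ÷ 2 = 0 remainder 1
Reading remainders bottom to top: 11001



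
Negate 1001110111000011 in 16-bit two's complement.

Original (sign bit 1, negative): 1001110111000011
Step 1 - Invert all bits: 0110001000111100
Step 2 - Add 1: 0110001000111101
Verification: 1001110111000011 + 0110001000111101 = 10000000000000000; discarding the end carry (carry out of the top bit) leaves the 16-bit value 0000000000000000, as required for x + (-x)



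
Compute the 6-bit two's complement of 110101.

Original (sign bit 1, negative): 110101
Step 1 - Invert all bits: 001010
Step 2 - Add 1: 001011
Verification: 110101 + 001011 = 1000000; discarding the end carry (carry out of the top bit) leaves the 6-bit value 000000, as required for x + (-x)



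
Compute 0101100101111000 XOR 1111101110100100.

XOR: 1 when bits differ
  0101100101111000
^ 1111101110100100
------------------
  1010001011011100
Decimal: 22904 ^ 64420 = 41692



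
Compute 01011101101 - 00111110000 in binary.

Method 1 - Direct subtraction (column by column from the right: bit − bit − borrow-in; if negative, add 2 and borrow 1 from the next column):
borrow: 01111100000
        01011101101
-       00111110000
-------------------
        00011111101

Method 2 - Add two's complement:
Two's complement of 00111110000: invert → 11000001111, add 1 → 11000010000
  01011101101
+ 11000010000
-------------
 100011111101  (end carry out of the top bit = 1)
Discarding the end carry: 00011111101
Decimal check:
  01011101101 = 512 + 128 + 64 + 32 + 8 + 4 + 1 = 749
  00111110000 = 256 + 128 + 64 + 32 + 16 = 496
  749 - 496 = 253, and 00011111101 = 128 + 64 + 32 + 16 + 8 + 4 + 1 = 253 ✓



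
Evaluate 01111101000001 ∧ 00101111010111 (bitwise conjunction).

AND: 1 only when both bits are 1
  01111101000001
& 00101111010111
----------------
  00101101000001
Decimal: 8001 & 3031 = 2881



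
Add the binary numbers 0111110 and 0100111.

Add column by column from the right: bit + bit + carry-in; write the sum mod 2, carry 1 when the sum is 2 or 3.
carry:  1111100
        0111110
+       0100111
---------------
       01100101
(the carry out of the leftmost column, 0, becomes the leading bit)
Decimal check:
  0111110 = 32 + 16 + 8 + 4 + 2 = 62
  0100111 = 32 + 4 + 2 + 1 = 39
  62 + 39 = 101, and 01100101 = 64 + 32 + 4 + 1 = 101 ✓



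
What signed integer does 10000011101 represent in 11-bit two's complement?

Binary: 10000011101
Sign bit: 1 (negative)
Invert: 01111100010
Add 1:  01111100011
Magnitude: 01111100011 = 512 + 256 + 128 + 64 + 32 + 2 + 1 = 995
Value: -995



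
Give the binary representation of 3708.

Using repeated division by 2:
3708 ÷ 2 = 1854 remainder 0
1854 ÷ 2 = 927 remainder 0
927 ÷ 2 = 463 remainder 1
463 ÷ 2 = 231 remainder 1
231 ÷ 2 = 115 remainder 1
115 ÷ 2 = 57 remainder 1
57 ÷ 2 = 28 remainder 1
28 ÷ 2 = 14 remainder 0
14 ÷ 2 = 7 remainder 0
7 ÷ 2 = 3 remainder 1
3 ÷ 2 = 1 remainder 1
1 ÷ 2 = 0 remainder 1
Reading remainders bottom to top: 111001111100



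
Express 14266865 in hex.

Using repeated division by 16 (digits 10–15 are A–F):
14266865 ÷ 16 = 891679 remainder 1
891679 ÷ 16 = 55729 remainder 15 (F)
55729 ÷ 16 = 3483 remainder 1
3483 ÷ 16 = 217 remainder 11 (B)
217 ÷ 16 = 13 remainder 9
13 ÷ 16 = 0 remainder 13 (D)
Reading remainders bottom to top: D9B1F1



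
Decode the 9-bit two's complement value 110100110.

Binary: 110100110
Sign bit: 1 (negative)
Invert: 001011001
Add 1:  001011010
Magnitude: 001011010 = 64 + 16 + 8 + 2 = 90
Value: -90



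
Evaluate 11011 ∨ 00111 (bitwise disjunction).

OR: 1 when either bit is 1
  11011
| 00111
-------
  11111
Decimal: 27 | 7 = 31



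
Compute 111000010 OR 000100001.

OR: 1 when either bit is 1
  111000010
| 000100001
-----------
  111100011
Decimal: 450 | 33 = 483



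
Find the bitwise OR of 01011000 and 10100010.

OR: 1 when either bit is 1
  01011000
| 10100010
----------
  11111010
Decimal: 88 | 162 = 250



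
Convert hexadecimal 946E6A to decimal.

Expand by place value (powers of 16):
Digit values: E = 14, A = 10
946E6A = 9 × 16^5 + 4 × 16^4 + 6 × 16^3 + 14 × 16^2 + 6 × 16^1 + 10 × 16^0
= 9 × 1048576 + 4 × 65536 + 6 × 4096 + 14 × 256 + 6 × 16 + 10 × 1
= 9437184 + 262144 + 24576 + 3584 + 96 + 10
= 9727594



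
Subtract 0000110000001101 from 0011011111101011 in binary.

Method 1 - Direct subtraction (column by column from the right: bit − bit − borrow-in; if negative, add 2 and borrow 1 from the next column):
borrow: 0001000000111000
        0011011111101011
-       0000110000001101
------------------------
        0010101111011110

Method 2 - Add two's complement:
Two's complement of 0000110000001101: invert → 1111001111110010, add 1 → 1111001111110011
  0011011111101011
+ 1111001111110011
------------------
 10010101111011110  (end carry out of the top bit = 1)
Discarding the end carry: 0010101111011110
Decimal check:
  0011011111101011 = 8192 + 4096 + 1024 + 512 + 256 + 128 + 64 + 32 + 8 + 2 + 1 = 14315
  0000110000001101 = 2048 + 1024 + 8 + 4 + 1 = 3085
  14315 - 3085 = 11230, and 0010101111011110 = 8192 + 2048 + 512 + 256 + 128 + 64 + 16 + 8 + 4 + 2 = 11230 ✓



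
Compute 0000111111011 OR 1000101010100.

OR: 1 when either bit is 1
  0000111111011
| 1000101010100
---------------
  1000111111111
Decimal: 507 | 4436 = 4607



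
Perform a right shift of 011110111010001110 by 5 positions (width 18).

Original: 011110111010001110 (decimal 126606)
Shift right by 5 positions
Drop the 5 low bits; fill with zeros on the left
Result: 000000111101110100 (decimal 3956)
Equivalent: 126606 >> 5 = 126606 ÷ 2^5 = 3956



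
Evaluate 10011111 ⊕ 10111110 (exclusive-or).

XOR: 1 when bits differ
  10011111
^ 10111110
----------
  00100001
Decimal: 159 ^ 190 = 33



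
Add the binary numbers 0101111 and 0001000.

Add column by column from the right: bit + bit + carry-in; write the sum mod 2, carry 1 when the sum is 2 or 3.
carry:  0010000
        0101111
+       0001000
---------------
       00110111
(the carry out of the leftmost column, 0, becomes the leading bit)
Decimal check:
  0101111 = 32 + 8 + 4 + 2 + 1 = 47
  0001000 = 8
  47 + 8 = 55, and 00110111 = 32 + 16 + 4 + 2 + 1 = 55 ✓



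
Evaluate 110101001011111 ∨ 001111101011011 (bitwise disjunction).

OR: 1 when either bit is 1
  110101001011111
| 001111101011011
-----------------
  111111101011111
Decimal: 27231 | 8027 = 32607



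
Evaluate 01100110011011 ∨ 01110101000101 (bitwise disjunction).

OR: 1 when either bit is 1
  01100110011011
| 01110101000101
----------------
  01110111011111
Decimal: 6555 | 7493 = 7647



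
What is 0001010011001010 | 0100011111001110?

OR: 1 when either bit is 1
  0001010011001010
| 0100011111001110
------------------
  0101011111001110
Decimal: 5322 | 18382 = 22478



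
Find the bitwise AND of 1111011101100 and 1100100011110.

AND: 1 only when both bits are 1
  1111011101100
& 1100100011110
---------------
  1100000001100
Decimal: 7916 & 6430 = 6156



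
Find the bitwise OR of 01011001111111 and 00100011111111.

OR: 1 when either bit is 1
  01011001111111
| 00100011111111
----------------
  01111011111111
Decimal: 5759 | 2303 = 7935



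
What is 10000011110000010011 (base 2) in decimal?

Sum of powers of 2 for each 1-bit:
2^0 + 2^1 + 2^4 + 2^10 + 2^11 + 2^12 + 2^13 + 2^19
= 1 + 2 + 16 + 1024 + 2048 + 4096 + 8192 + 524288
= 539667



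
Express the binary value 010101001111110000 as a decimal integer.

Sum of powers of 2 for each 1-bit:
2^4 + 2^5 + 2^6 + 2^7 + 2^8 + 2^9 + 2^12 + 2^14 + 2^16
= 16 + 32 + 64 + 128 + 256 + 512 + 4096 + 16384 + 65536
= 87024



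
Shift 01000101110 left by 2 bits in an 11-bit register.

Original: 01000101110 (decimal 558)
Shift left by 2 positions
Append 2 zeros on the right and drop the 2 high bits that overflow the 11-bit width
Result: 00010111000 (decimal 184)
Equivalent: 558 << 2 = 558 × 2^2 = 2232, truncated to 11 bits = 184



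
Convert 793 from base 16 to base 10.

Expand by place value (powers of 16):
793 = 7 × 16^2 + 9 × 16^1 + 3 × 16^0
= 7 × 256 + 9 × 16 + 3 × 1
= 1792 + 144 + 3
= 1939



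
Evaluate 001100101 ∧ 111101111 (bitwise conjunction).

AND: 1 only when both bits are 1
  001100101
& 111101111
-----------
  001100101
Decimal: 101 & 495 = 101



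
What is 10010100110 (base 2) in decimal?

Sum of powers of 2 for each 1-bit:
2^1 + 2^2 + 2^5 + 2^7 + 2^10
= 2 + 4 + 32 + 128 + 1024
= 1190



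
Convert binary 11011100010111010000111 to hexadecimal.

Group into 4-bit nibbles from right:
  0110 = 6
  1110 = E
  0010 = 2
  1110 = E
  1000 = 8
  0111 = 7
Result: 6E2E87



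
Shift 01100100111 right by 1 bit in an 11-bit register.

Original: 01100100111 (decimal 807)
Shift right by 1 position
Drop the 1 low bit; fill with zero on the left
Result: 00110010011 (decimal 403)
Equivalent: 807 >> 1 = 807 ÷ 2^1 = 403



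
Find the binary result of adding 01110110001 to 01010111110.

Add column by column from the right: bit + bit + carry-in; write the sum mod 2, carry 1 when the sum is 2 or 3.
carry:  11101100000
        01110110001
+       01010111110
-------------------
       011001101111
(the carry out of the leftmost column, 0, becomes the leading bit)
Decimal check:
  01110110001 = 512 + 256 + 128 + 32 + 16 + 1 = 945
  01010111110 = 512 + 128 + 32 + 16 + 8 + 4 + 2 = 702
  945 + 702 = 1647, and 011001101111 = 1024 + 512 + 64 + 32 + 8 + 4 + 2 + 1 = 1647 ✓



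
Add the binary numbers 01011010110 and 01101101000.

Add column by column from the right: bit + bit + carry-in; write the sum mod 2, carry 1 when the sum is 2 or 3.
carry:  11110000000
        01011010110
+       01101101000
-------------------
       011000111110
(the carry out of the leftmost column, 0, becomes the leading bit)
Decimal check:
  01011010110 = 512 + 128 + 64 + 16 + 4 + 2 = 726
  01101101000 = 512 + 256 + 64 + 32 + 8 = 872
  726 + 872 = 1598, and 011000111110 = 1024 + 512 + 32 + 16 + 8 + 4 + 2 = 1598 ✓



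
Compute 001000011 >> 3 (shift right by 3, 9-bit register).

Original: 001000011 (decimal 67)
Shift right by 3 positions
Drop the 3 low bits; fill with zeros on the left
Result: 000001000 (decimal 8)
Equivalent: 67 >> 3 = 67 ÷ 2^3 = 8



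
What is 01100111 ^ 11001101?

XOR: 1 when bits differ
  01100111
^ 11001101
----------
  10101010
Decimal: 103 ^ 205 = 170



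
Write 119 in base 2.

Using repeated division by 2:
119 ÷ 2 = 59 remainder 1
59 ÷ 2 = 29 remainder 1
29 ÷ 2 = 14 remainder 1
14 ÷ 2 = 7 remainder 0
7 ÷ 2 = 3 remainder 1
3 ÷ 2 = 1 remainder 1
1 ÷ 2 = 0 remainder 1
Reading remainders bottom to top: 1110111



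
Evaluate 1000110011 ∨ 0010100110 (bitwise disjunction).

OR: 1 when either bit is 1
  1000110011
| 0010100110
------------
  1010110111
Decimal: 563 | 166 = 695



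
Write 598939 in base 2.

Using repeated division by 2:
598939 ÷ 2 = 299469 remainder 1
299469 ÷ 2 = 149734 remainder 1
149734 ÷ 2 = 74867 remainder 0
74867 ÷ 2 = 37433 remainder 1
37433 ÷ 2 = 18716 remainder 1
18716 ÷ 2 = 9358 remainder 0
9358 ÷ 2 = 4679 remainder 0
4679 ÷ 2 = 2339 remainder 1
2339 ÷ 2 = 1169 remainder 1
1169 ÷ 2 = 584 remainder 1
584 ÷ 2 = 292 remainder 0
292 ÷ 2 = 146 remainder 0
146 ÷ 2 = 73 remainder 0
73 ÷ 2 = 36 remainder 1
36 ÷ 2 = 18 remainder 0
18 ÷ 2 = 9 remainder 0
9 ÷ 2 = 4 remainder 1
4 ÷ 2 = 2 remainder 0
2 ÷ 2 = 1 remainder 0
1 ÷ 2 = 0 remainder 1
Reading remainders bottom to top: 10010010001110011011



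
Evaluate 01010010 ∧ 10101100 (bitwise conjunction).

AND: 1 only when both bits are 1
  01010010
& 10101100
----------
  00000000
Decimal: 82 & 172 = 0



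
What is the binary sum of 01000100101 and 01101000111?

Add column by column from the right: bit + bit + carry-in; write the sum mod 2, carry 1 when the sum is 2 or 3.
carry:  10000001110
        01000100101
+       01101000111
-------------------
       010101101100
(the carry out of the leftmost column, 0, becomes the leading bit)
Decimal check:
  01000100101 = 512 + 32 + 4 + 1 = 549
  01101000111 = 512 + 256 + 64 + 4 + 2 + 1 = 839
  549 + 839 = 1388, and 010101101100 = 1024 + 256 + 64 + 32 + 8 + 4 = 1388 ✓



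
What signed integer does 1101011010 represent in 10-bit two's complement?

Binary: 1101011010
Sign bit: 1 (negative)
Invert: 0010100101
Add 1:  0010100110
Magnitude: 0010100110 = 128 + 32 + 4 + 2 = 166
Value: -166



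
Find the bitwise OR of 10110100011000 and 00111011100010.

OR: 1 when either bit is 1
  10110100011000
| 00111011100010
----------------
  10111111111010
Decimal: 11544 | 3810 = 12282



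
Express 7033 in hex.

Using repeated division by 16 (digits 10–15 are A–F):
7033 ÷ 16 = 439 remainder 9
439 ÷ 16 = 27 remainder 7
27 ÷ 16 = 1 remainder 11 (B)
1 ÷ 16 = 0 remainder 1
Reading remainders bottom to top: 1B79



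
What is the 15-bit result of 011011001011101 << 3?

Original: 011011001011101 (decimal 13917)
Shift left by 3 positions
Append 3 zeros on the right and drop the 3 high bits that overflow the 15-bit width
Result: 011001011101000 (decimal 13032)
Equivalent: 13917 << 3 = 13917 × 2^3 = 111336, truncated to 15 bits = 13032



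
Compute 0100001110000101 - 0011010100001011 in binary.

Method 1 - Direct subtraction (column by column from the right: bit − bit − borrow-in; if negative, add 2 and borrow 1 from the next column):
borrow: 0111100011110100
        0100001110000101
-       0011010100001011
------------------------
        0000111001111010

Method 2 - Add two's complement:
Two's complement of 0011010100001011: invert → 1100101011110100, add 1 → 1100101011110101
  0100001110000101
+ 1100101011110101
------------------
 10000111001111010  (end carry out of the top bit = 1)
Discarding the end carry: 0000111001111010
Decimal check:
  0100001110000101 = 16384 + 512 + 256 + 128 + 4 + 1 = 17285
  0011010100001011 = 8192 + 4096 + 1024 + 256 + 8 + 2 + 1 = 13579
  17285 - 13579 = 3706, and 0000111001111010 = 2048 + 1024 + 512 + 64 + 32 + 16 + 8 + 2 = 3706 ✓



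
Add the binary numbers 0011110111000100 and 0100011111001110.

Add column by column from the right: bit + bit + carry-in; write the sum mod 2, carry 1 when the sum is 2 or 3.
carry:  1111111110011000
        0011110111000100
+       0100011111001110
------------------------
       01000010110010010
(the carry out of the leftmost column, 0, becomes the leading bit)
Decimal check:
  0011110111000100 = 8192 + 4096 + 2048 + 1024 + 256 + 128 + 64 + 4 = 15812
  0100011111001110 = 16384 + 1024 + 512 + 256 + 128 + 64 + 8 + 4 + 2 = 18382
  15812 + 18382 = 34194, and 01000010110010010 = 32768 + 1024 + 256 + 128 + 16 + 2 = 34194 ✓



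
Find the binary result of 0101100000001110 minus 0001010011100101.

Method 1 - Direct subtraction (column by column from the right: bit − bit − borrow-in; if negative, add 2 and borrow 1 from the next column):
borrow: 0000111111000010
        0101100000001110
-       0001010011100101
------------------------
        0100001100101001

Method 2 - Add two's complement:
Two's complement of 0001010011100101: invert → 1110101100011010, add 1 → 1110101100011011
  0101100000001110
+ 1110101100011011
------------------
 10100001100101001  (end carry out of the top bit = 1)
Discarding the end carry: 0100001100101001
Decimal check:
  0101100000001110 = 16384 + 4096 + 2048 + 8 + 4 + 2 = 22542
  0001010011100101 = 4096 + 1024 + 128 + 64 + 32 + 4 + 1 = 5349
  22542 - 5349 = 17193, and 0100001100101001 = 16384 + 512 + 256 + 32 + 8 + 1 = 17193 ✓



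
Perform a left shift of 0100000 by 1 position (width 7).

Original: 0100000 (decimal 32)
Shift left by 1 position
Append 1 zero on the right
Result: 1000000 (decimal 64)
Equivalent: 32 << 1 = 32 × 2^1 = 64



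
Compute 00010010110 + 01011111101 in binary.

Add column by column from the right: bit + bit + carry-in; write the sum mod 2, carry 1 when the sum is 2 or 3.
carry:  00111111000
        00010010110
+       01011111101
-------------------
       001110010011
(the carry out of the leftmost column, 0, becomes the leading bit)
Decimal check:
  00010010110 = 128 + 16 + 4 + 2 = 150
  01011111101 = 512 + 128 + 64 + 32 + 16 + 8 + 4 + 1 = 765
  150 + 765 = 915, and 001110010011 = 512 + 256 + 128 + 16 + 2 + 1 = 915 ✓



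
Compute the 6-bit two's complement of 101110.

Original (sign bit 1, negative): 101110
Step 1 - Invert all bits: 010001
Step 2 - Add 1: 010010
Verification: 101110 + 010010 = 1000000; discarding the end carry (carry out of the top bit) leaves the 6-bit value 000000, as required for x + (-x)



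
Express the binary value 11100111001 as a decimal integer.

Sum of powers of 2 for each 1-bit:
2^0 + 2^3 + 2^4 + 2^5 + 2^8 + 2^9 + 2^10
= 1 + 8 + 16 + 32 + 256 + 512 + 1024
= 1849



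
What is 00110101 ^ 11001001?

XOR: 1 when bits differ
  00110101
^ 11001001
----------
  11111100
Decimal: 53 ^ 201 = 252



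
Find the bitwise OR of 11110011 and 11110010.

OR: 1 when either bit is 1
  11110011
| 11110010
----------
  11110011
Decimal: 243 | 242 = 243



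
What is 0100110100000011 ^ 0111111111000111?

XOR: 1 when bits differ
  0100110100000011
^ 0111111111000111
------------------
  0011001011000100
Decimal: 19715 ^ 32711 = 12996



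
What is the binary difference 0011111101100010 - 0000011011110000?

Method 1 - Direct subtraction (column by column from the right: bit − bit − borrow-in; if negative, add 2 and borrow 1 from the next column):
borrow: 0000000111100000
        0011111101100010
-       0000011011110000
------------------------
        0011100001110010

Method 2 - Add two's complement:
Two's complement of 0000011011110000: invert → 1111100100001111, add 1 → 1111100100010000
  0011111101100010
+ 1111100100010000
------------------
 10011100001110010  (end carry out of the top bit = 1)
Discarding the end carry: 0011100001110010
Decimal check:
  0011111101100010 = 8192 + 4096 + 2048 + 1024 + 512 + 256 + 64 + 32 + 2 = 16226
  0000011011110000 = 1024 + 512 + 128 + 64 + 32 + 16 = 1776
  16226 - 1776 = 14450, and 0011100001110010 = 8192 + 4096 + 2048 + 64 + 32 + 16 + 2 = 14450 ✓



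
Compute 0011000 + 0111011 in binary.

Add column by column from the right: bit + bit + carry-in; write the sum mod 2, carry 1 when the sum is 2 or 3.
carry:  1110000
        0011000
+       0111011
---------------
       01010011
(the carry out of the leftmost column, 0, becomes the leading bit)
Decimal check:
  0011000 = 16 + 8 = 24
  0111011 = 32 + 16 + 8 + 2 + 1 = 59
  24 + 59 = 83, and 01010011 = 64 + 16 + 2 + 1 = 83 ✓



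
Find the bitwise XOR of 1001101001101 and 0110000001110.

XOR: 1 when bits differ
  1001101001101
^ 0110000001110
---------------
  1111101000011
Decimal: 4941 ^ 3086 = 8003



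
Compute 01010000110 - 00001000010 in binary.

Method 1 - Direct subtraction (column by column from the right: bit − bit − borrow-in; if negative, add 2 and borrow 1 from the next column):
borrow: 00010000000
        01010000110
-       00001000010
-------------------
        01001000100

Method 2 - Add two's complement:
Two's complement of 00001000010: invert → 11110111101, add 1 → 11110111110
  01010000110
+ 11110111110
-------------
 101001000100  (end carry out of the top bit = 1)
Discarding the end carry: 01001000100
Decimal check:
  01010000110 = 512 + 128 + 4 + 2 = 646
  00001000010 = 64 + 2 = 66
  646 - 66 = 580, and 01001000100 = 512 + 64 + 4 = 580 ✓



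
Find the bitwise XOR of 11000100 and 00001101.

XOR: 1 when bits differ
  11000100
^ 00001101
----------
  11001001
Decimal: 196 ^ 13 = 201



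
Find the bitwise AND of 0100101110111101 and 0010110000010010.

AND: 1 only when both bits are 1
  0100101110111101
& 0010110000010010
------------------
  0000100000010000
Decimal: 19389 & 11282 = 2064



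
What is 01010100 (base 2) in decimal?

Sum of powers of 2 for each 1-bit:
2^2 + 2^4 + 2^6
= 4 + 16 + 64
= 84



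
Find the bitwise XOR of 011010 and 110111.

XOR: 1 when bits differ
  011010
^ 110111
--------
  101101
Decimal: 26 ^ 55 = 45



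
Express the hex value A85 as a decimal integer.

Expand by place value (powers of 16):
Digit values: A = 10
A85 = 10 × 16^2 + 8 × 16^1 + 5 × 16^0
= 10 × 256 + 8 × 16 + 5 × 1
= 2560 + 128 + 5
= 2693



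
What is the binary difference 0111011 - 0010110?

Method 1 - Direct subtraction (column by column from the right: bit − bit − borrow-in; if negative, add 2 and borrow 1 from the next column):
borrow: 0001000
        0111011
-       0010110
---------------
        0100101

Method 2 - Add two's complement:
Two's complement of 0010110: invert → 1101001, add 1 → 1101010
  0111011
+ 1101010
---------
 10100101  (end carry out of the top bit = 1)
Discarding the end carry: 0100101
Decimal check:
  0111011 = 32 + 16 + 8 + 2 + 1 = 59
  0010110 = 16 + 4 + 2 = 22
  59 - 22 = 37, and 0100101 = 32 + 4 + 1 = 37 ✓



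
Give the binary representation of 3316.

Using repeated division by 2:
3316 ÷ 2 = 1658 remainder 0
1658 ÷ 2 = 829 remainder 0
829 ÷ 2 = 414 remainder 1
414 ÷ 2 = 207 remainder 0
207 ÷ 2 = 103 remainder 1
103 ÷ 2 = 51 remainder 1
51 ÷ 2 = 25 remainder 1
25 ÷ 2 = 12 remainder 1
12 ÷ 2 = 6 remainder 0
6 ÷ 2 = 3 remainder 0
3 ÷ 2 = 1 remainder 1
1 ÷ 2 = 0 remainder 1
Reading remainders bottom to top: 110011110100



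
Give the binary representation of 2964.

Using repeated division by 2:
2964 ÷ 2 = 1482 remainder 0
1482 ÷ 2 = 741 remainder 0
741 ÷ 2 = 370 remainder 1
370 ÷ 2 = 185 remainder 0
185 ÷ 2 = 92 remainder 1
92 ÷ 2 = 46 remainder 0
46 ÷ 2 = 23 remainder 0
23 ÷ 2 = 11 remainder 1
11 ÷ 2 = 5 remainder 1
5 ÷ 2 = 2 remainder 1
2 ÷ 2 = 1 remainder 0
1 ÷ 2 = 0 remainder 1
Reading remainders bottom to top: 101110010100



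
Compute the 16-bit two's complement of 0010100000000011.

Original: 0010100000000011
Step 1 - Invert all bits: 1101011111111100
Step 2 - Add 1: 1101011111111101
Verification: 0010100000000011 + 1101011111111101 = 10000000000000000; discarding the end carry (carry out of the top bit) leaves the 16-bit value 0000000000000000, as required for x + (-x)



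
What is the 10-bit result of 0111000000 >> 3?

Original: 0111000000 (decimal 448)
Shift right by 3 positions
Drop the 3 low bits; fill with zeros on the left
Result: 0000111000 (decimal 56)
Equivalent: 448 >> 3 = 448 ÷ 2^3 = 56



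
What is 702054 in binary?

Using repeated division by 2:
702054 ÷ 2 = 351027 remainder 0
351027 ÷ 2 = 175513 remainder 1
175513 ÷ 2 = 87756 remainder 1
87756 ÷ 2 = 43878 remainder 0
43878 ÷ 2 = 21939 remainder 0
21939 ÷ 2 = 10969 remainder 1
10969 ÷ 2 = 5484 remainder 1
5484 ÷ 2 = 2742 remainder 0
2742 ÷ 2 = 1371 remainder 0
1371 ÷ 2 = 685 remainder 1
685 ÷ 2 = 342 remainder 1
342 ÷ 2 = 171 remainder 0
171 ÷ 2 = 85 remainder 1
85 ÷ 2 = 42 remainder 1
42 ÷ 2 = 21 remainder 0
21 ÷ 2 = 10 remainder 1
10 ÷ 2 = 5 remainder 0
5 ÷ 2 = 2 remainder 1
2 ÷ 2 = 1 remainder 0
1 ÷ 2 = 0 remainder 1
Reading remainders bottom to top: 10101011011001100110



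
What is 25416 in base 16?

Using repeated division by 16 (digits 10–15 are A–F):
25416 ÷ 16 = 1588 remainder 8
1588 ÷ 16 = 99 remainder 4
99 ÷ 16 = 6 remainder 3
6 ÷ 16 = 0 remainder 6
Reading remainders bottom to top: 6348



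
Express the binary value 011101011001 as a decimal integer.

Sum of powers of 2 for each 1-bit:
2^0 + 2^3 + 2^4 + 2^6 + 2^8 + 2^9 + 2^10
= 1 + 8 + 16 + 64 + 256 + 512 + 1024
= 1881



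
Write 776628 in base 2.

Using repeated division by 2:
776628 ÷ 2 = 388314 remainder 0
388314 ÷ 2 = 194157 remainder 0
194157 ÷ 2 = 97078 remainder 1
97078 ÷ 2 = 48539 remainder 0
48539 ÷ 2 = 24269 remainder 1
24269 ÷ 2 = 12134 remainder 1
12134 ÷ 2 = 6067 remainder 0
6067 ÷ 2 = 3033 remainder 1
3033 ÷ 2 = 1516 remainder 1
1516 ÷ 2 = 758 remainder 0
758 ÷ 2 = 379 remainder 0
379 ÷ 2 = 189 remainder 1
189 ÷ 2 = 94 remainder 1
94 ÷ 2 = 47 remainder 0
47 ÷ 2 = 23 remainder 1
23 ÷ 2 = 11 remainder 1
11 ÷ 2 = 5 remainder 1
5 ÷ 2 = 2 remainder 1
2 ÷ 2 = 1 remainder 0
1 ÷ 2 = 0 remainder 1
Reading remainders bottom to top: 10111101100110110100



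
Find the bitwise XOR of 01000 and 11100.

XOR: 1 when bits differ
  01000
^ 11100
-------
  10100
Decimal: 8 ^ 28 = 20



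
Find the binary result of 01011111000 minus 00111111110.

Method 1 - Direct subtraction (column by column from the right: bit − bit − borrow-in; if negative, add 2 and borrow 1 from the next column):
borrow: 01111111100
        01011111000
-       00111111110
-------------------
        00011111010

Method 2 - Add two's complement:
Two's complement of 00111111110: invert → 11000000001, add 1 → 11000000010
  01011111000
+ 11000000010
-------------
 100011111010  (end carry out of the top bit = 1)
Discarding the end carry: 00011111010
Decimal check:
  01011111000 = 512 + 128 + 64 + 32 + 16 + 8 = 760
  00111111110 = 256 + 128 + 64 + 32 + 16 + 8 + 4 + 2 = 510
  760 - 510 = 250, and 00011111010 = 128 + 64 + 32 + 16 + 8 + 2 = 250 ✓



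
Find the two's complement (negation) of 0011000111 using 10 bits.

Original: 0011000111
Step 1 - Invert all bits: 1100111000
Step 2 - Add 1: 1100111001
Verification: 0011000111 + 1100111001 = 10000000000; discarding the end carry (carry out of the top bit) leaves the 10-bit value 0000000000, as required for x + (-x)



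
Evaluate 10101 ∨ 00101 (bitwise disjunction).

OR: 1 when either bit is 1
  10101
| 00101
-------
  10101
Decimal: 21 | 5 = 21



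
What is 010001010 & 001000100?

AND: 1 only when both bits are 1
  010001010
& 001000100
-----------
  000000000
Decimal: 138 & 68 = 0



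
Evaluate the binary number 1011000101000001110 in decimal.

Sum of powers of 2 for each 1-bit:
2^1 + 2^2 + 2^3 + 2^9 + 2^11 + 2^15 + 2^16 + 2^18
= 2 + 4 + 8 + 512 + 2048 + 32768 + 65536 + 262144
= 363022



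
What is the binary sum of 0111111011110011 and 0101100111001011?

Add column by column from the right: bit + bit + carry-in; write the sum mod 2, carry 1 when the sum is 2 or 3.
carry:  1111111110000110
        0111111011110011
+       0101100111001011
------------------------
       01101100010111110
(the carry out of the leftmost column, 0, becomes the leading bit)
Decimal check:
  0111111011110011 = 16384 + 8192 + 4096 + 2048 + 1024 + 512 + 128 + 64 + 32 + 16 + 2 + 1 = 32499
  0101100111001011 = 16384 + 4096 + 2048 + 256 + 128 + 64 + 8 + 2 + 1 = 22987
  32499 + 22987 = 55486, and 01101100010111110 = 32768 + 16384 + 4096 + 2048 + 128 + 32 + 16 + 8 + 4 + 2 = 55486 ✓



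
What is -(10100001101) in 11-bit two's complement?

Original (sign bit 1, negative): 10100001101
Step 1 - Invert all bits: 01011110010
Step 2 - Add 1: 01011110011
Verification: 10100001101 + 01011110011 = 100000000000; discarding the end carry (carry out of the top bit) leaves the 11-bit value 00000000000, as required for x + (-x)



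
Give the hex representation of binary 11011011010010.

Group into 4-bit nibbles from right:
  0011 = 3
  0110 = 6
  1101 = D
  0010 = 2
Result: 36D2



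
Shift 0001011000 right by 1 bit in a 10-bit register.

Original: 0001011000 (decimal 88)
Shift right by 1 position
Drop the 1 low bit; fill with zero on the left
Result: 0000101100 (decimal 44)
Equivalent: 88 >> 1 = 88 ÷ 2^1 = 44



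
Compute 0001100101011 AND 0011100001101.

AND: 1 only when both bits are 1
  0001100101011
& 0011100001101
---------------
  0001100001001
Decimal: 811 & 1805 = 777

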